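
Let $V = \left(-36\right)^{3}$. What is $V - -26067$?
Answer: $-20589$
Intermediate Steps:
$V = -46656$
$V - -26067 = -46656 - -26067 = -46656 + 26067 = -20589$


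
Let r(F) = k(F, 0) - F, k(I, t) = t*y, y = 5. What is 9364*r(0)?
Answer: 0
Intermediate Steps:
k(I, t) = 5*t (k(I, t) = t*5 = 5*t)
r(F) = -F (r(F) = 5*0 - F = 0 - F = -F)
9364*r(0) = 9364*(-1*0) = 9364*0 = 0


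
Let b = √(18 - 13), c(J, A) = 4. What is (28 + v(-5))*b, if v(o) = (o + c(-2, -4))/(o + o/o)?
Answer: 113*√5/4 ≈ 63.169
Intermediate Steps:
b = √5 ≈ 2.2361
v(o) = (4 + o)/(1 + o) (v(o) = (o + 4)/(o + o/o) = (4 + o)/(o + 1) = (4 + o)/(1 + o))
(28 + v(-5))*b = (28 + (4 - 5)/(1 - 5))*√5 = (28 - 1/(-4))*√5 = (28 - ¼*(-1))*√5 = (28 + ¼)*√5 = 113*√5/4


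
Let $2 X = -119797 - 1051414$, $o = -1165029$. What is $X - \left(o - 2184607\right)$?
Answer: $\frac{5528061}{2} \approx 2.764 \cdot 10^{6}$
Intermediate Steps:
$X = - \frac{1171211}{2}$ ($X = \frac{-119797 - 1051414}{2} = \frac{1}{2} \left(-1171211\right) = - \frac{1171211}{2} \approx -5.8561 \cdot 10^{5}$)
$X - \left(o - 2184607\right) = - \frac{1171211}{2} - \left(-1165029 - 2184607\right) = - \frac{1171211}{2} - -3349636 = - \frac{1171211}{2} + 3349636 = \frac{5528061}{2}$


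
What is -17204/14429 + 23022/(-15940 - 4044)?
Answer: -337994587/144174568 ≈ -2.3443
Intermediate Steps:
-17204/14429 + 23022/(-15940 - 4044) = -17204*1/14429 + 23022/(-19984) = -17204/14429 + 23022*(-1/19984) = -17204/14429 - 11511/9992 = -337994587/144174568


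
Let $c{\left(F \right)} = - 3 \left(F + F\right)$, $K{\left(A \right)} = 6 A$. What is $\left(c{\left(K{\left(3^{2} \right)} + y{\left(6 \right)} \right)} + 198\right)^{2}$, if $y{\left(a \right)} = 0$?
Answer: $15876$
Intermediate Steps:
$c{\left(F \right)} = - 6 F$ ($c{\left(F \right)} = - 3 \cdot 2 F = - 6 F$)
$\left(c{\left(K{\left(3^{2} \right)} + y{\left(6 \right)} \right)} + 198\right)^{2} = \left(- 6 \left(6 \cdot 3^{2} + 0\right) + 198\right)^{2} = \left(- 6 \left(6 \cdot 9 + 0\right) + 198\right)^{2} = \left(- 6 \left(54 + 0\right) + 198\right)^{2} = \left(\left(-6\right) 54 + 198\right)^{2} = \left(-324 + 198\right)^{2} = \left(-126\right)^{2} = 15876$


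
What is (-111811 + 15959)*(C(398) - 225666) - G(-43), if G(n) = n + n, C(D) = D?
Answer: 21592388422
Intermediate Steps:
G(n) = 2*n
(-111811 + 15959)*(C(398) - 225666) - G(-43) = (-111811 + 15959)*(398 - 225666) - 2*(-43) = -95852*(-225268) - 1*(-86) = 21592388336 + 86 = 21592388422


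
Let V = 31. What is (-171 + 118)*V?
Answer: -1643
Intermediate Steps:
(-171 + 118)*V = (-171 + 118)*31 = -53*31 = -1643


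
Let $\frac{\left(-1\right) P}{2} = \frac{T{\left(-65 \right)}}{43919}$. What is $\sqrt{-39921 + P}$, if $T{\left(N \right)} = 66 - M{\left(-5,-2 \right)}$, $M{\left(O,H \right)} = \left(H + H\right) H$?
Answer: $\frac{i \sqrt{77002766128285}}{43919} \approx 199.8 i$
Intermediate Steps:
$M{\left(O,H \right)} = 2 H^{2}$ ($M{\left(O,H \right)} = 2 H H = 2 H^{2}$)
$T{\left(N \right)} = 58$ ($T{\left(N \right)} = 66 - 2 \left(-2\right)^{2} = 66 - 2 \cdot 4 = 66 - 8 = 58$)
$P = - \frac{116}{43919}$ ($P = - 2 \cdot \frac{58}{43919} = - 2 \cdot 58 \cdot \frac{1}{43919} = \left(-2\right) \frac{58}{43919} = - \frac{116}{43919} \approx -0.0026412$)
$\sqrt{-39921 + P} = \sqrt{-39921 - \frac{116}{43919}} = \sqrt{- \frac{1753290515}{43919}} = \frac{i \sqrt{77002766128285}}{43919}$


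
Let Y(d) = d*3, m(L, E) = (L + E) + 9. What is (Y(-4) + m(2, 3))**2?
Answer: 4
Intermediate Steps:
m(L, E) = 9 + E + L (m(L, E) = (E + L) + 9 = 9 + E + L)
Y(d) = 3*d
(Y(-4) + m(2, 3))**2 = (3*(-4) + (9 + 3 + 2))**2 = (-12 + 14)**2 = 2**2 = 4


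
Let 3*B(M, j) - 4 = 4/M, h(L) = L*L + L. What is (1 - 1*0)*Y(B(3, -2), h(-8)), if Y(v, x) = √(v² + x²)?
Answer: 8*√3973/9 ≈ 56.028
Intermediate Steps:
h(L) = L + L² (h(L) = L² + L = L + L²)
B(M, j) = 4/3 + 4/(3*M) (B(M, j) = 4/3 + (4/M)/3 = 4/3 + 4/(3*M))
(1 - 1*0)*Y(B(3, -2), h(-8)) = (1 - 1*0)*√(((4/3)*(1 + 3)/3)² + (-8*(1 - 8))²) = (1 + 0)*√(((4/3)*(⅓)*4)² + (-8*(-7))²) = 1*√((16/9)² + 56²) = 1*√(256/81 + 3136) = 1*√(254272/81) = 1*(8*√3973/9) = 8*√3973/9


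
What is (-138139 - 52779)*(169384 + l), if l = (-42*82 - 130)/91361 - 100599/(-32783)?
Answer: -96858238474168091102/2995087663 ≈ -3.2339e+10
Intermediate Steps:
l = 9073658797/2995087663 (l = (-3444 - 130)*(1/91361) - 100599*(-1/32783) = -3574*1/91361 + 100599/32783 = -3574/91361 + 100599/32783 = 9073658797/2995087663 ≈ 3.0295)
(-138139 - 52779)*(169384 + l) = (-138139 - 52779)*(169384 + 9073658797/2995087663) = -190918*507329002368389/2995087663 = -96858238474168091102/2995087663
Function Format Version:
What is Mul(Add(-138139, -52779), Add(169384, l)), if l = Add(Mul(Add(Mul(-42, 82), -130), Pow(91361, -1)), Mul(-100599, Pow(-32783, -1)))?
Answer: Rational(-96858238474168091102, 2995087663) ≈ -3.2339e+10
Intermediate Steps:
l = Rational(9073658797, 2995087663) (l = Add(Mul(Add(-3444, -130), Rational(1, 91361)), Mul(-100599, Rational(-1, 32783))) = Add(Mul(-3574, Rational(1, 91361)), Rational(100599, 32783)) = Add(Rational(-3574, 91361), Rational(100599, 32783)) = Rational(9073658797, 2995087663) ≈ 3.0295)
Mul(Add(-138139, -52779), Add(169384, l)) = Mul(Add(-138139, -52779), Add(169384, Rational(9073658797, 2995087663))) = Mul(-190918, Rational(507329002368389, 2995087663)) = Rational(-96858238474168091102, 2995087663)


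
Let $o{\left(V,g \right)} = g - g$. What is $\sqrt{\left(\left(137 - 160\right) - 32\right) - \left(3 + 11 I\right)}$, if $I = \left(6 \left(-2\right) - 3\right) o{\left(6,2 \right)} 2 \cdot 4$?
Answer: $i \sqrt{58} \approx 7.6158 i$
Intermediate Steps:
$o{\left(V,g \right)} = 0$
$I = 0$ ($I = \left(6 \left(-2\right) - 3\right) 0 \cdot 2 \cdot 4 = \left(-12 - 3\right) 0 \cdot 8 = \left(-15\right) 0 \cdot 8 = 0 \cdot 8 = 0$)
$\sqrt{\left(\left(137 - 160\right) - 32\right) - \left(3 + 11 I\right)} = \sqrt{\left(\left(137 - 160\right) - 32\right) - 3} = \sqrt{\left(-23 - 32\right) + \left(0 - 3\right)} = \sqrt{-55 - 3} = \sqrt{-58} = i \sqrt{58}$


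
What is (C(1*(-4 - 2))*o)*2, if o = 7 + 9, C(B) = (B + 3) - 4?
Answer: -224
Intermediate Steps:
C(B) = -1 + B (C(B) = (3 + B) - 4 = -1 + B)
o = 16
(C(1*(-4 - 2))*o)*2 = ((-1 + 1*(-4 - 2))*16)*2 = ((-1 + 1*(-6))*16)*2 = ((-1 - 6)*16)*2 = -7*16*2 = -112*2 = -224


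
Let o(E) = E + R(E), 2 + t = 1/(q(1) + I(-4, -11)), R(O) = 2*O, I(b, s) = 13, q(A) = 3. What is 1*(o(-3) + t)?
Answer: -175/16 ≈ -10.938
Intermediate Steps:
t = -31/16 (t = -2 + 1/(3 + 13) = -2 + 1/16 = -31/16 ≈ -1.9375)
o(E) = 3*E (o(E) = E + 2*E = 3*E)
1*(o(-3) + t) = 1*(3*(-3) - 31/16) = 1*(-9 - 31/16) = 1*(-175/16) = -175/16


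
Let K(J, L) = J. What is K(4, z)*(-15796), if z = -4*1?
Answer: -63184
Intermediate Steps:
z = -4
K(4, z)*(-15796) = 4*(-15796) = -63184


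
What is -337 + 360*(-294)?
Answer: -106177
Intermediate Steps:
-337 + 360*(-294) = -337 - 105840 = -106177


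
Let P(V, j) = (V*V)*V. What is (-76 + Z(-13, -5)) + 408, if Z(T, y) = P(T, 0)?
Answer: -1865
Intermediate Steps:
P(V, j) = V**3 (P(V, j) = V**2*V = V**3)
Z(T, y) = T**3
(-76 + Z(-13, -5)) + 408 = (-76 + (-13)**3) + 408 = (-76 - 2197) + 408 = -2273 + 408 = -1865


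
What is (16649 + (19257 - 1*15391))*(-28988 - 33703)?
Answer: -1286105865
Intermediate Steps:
(16649 + (19257 - 1*15391))*(-28988 - 33703) = (16649 + (19257 - 15391))*(-62691) = (16649 + 3866)*(-62691) = 20515*(-62691) = -1286105865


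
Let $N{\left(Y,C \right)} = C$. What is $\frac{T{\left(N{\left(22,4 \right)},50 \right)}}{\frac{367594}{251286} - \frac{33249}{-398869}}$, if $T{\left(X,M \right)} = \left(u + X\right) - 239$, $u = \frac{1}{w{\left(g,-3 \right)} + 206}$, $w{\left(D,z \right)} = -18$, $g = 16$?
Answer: $- \frac{2214034904248293}{14567824783600} \approx -151.98$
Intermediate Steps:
$u = \frac{1}{188}$ ($u = \frac{1}{-18 + 206} = \frac{1}{188} \approx 0.0053191$)
$T{\left(X,M \right)} = - \frac{44931}{188} + X$ ($T{\left(X,M \right)} = \left(\frac{1}{188} + X\right) - 239 = - \frac{44931}{188} + X$)
$\frac{T{\left(N{\left(22,4 \right)},50 \right)}}{\frac{367594}{251286} - \frac{33249}{-398869}} = \frac{- \frac{44931}{188} + 4}{\frac{367594}{251286} - \frac{33249}{-398869}} = - \frac{44179}{188 \left(367594 \cdot \frac{1}{251286} - - \frac{33249}{398869}\right)} = - \frac{44179}{188 \left(\frac{183797}{125643} + \frac{33249}{398869}\right)} = - \frac{44179}{188 \cdot \frac{77488429700}{50115097767}} = \left(- \frac{44179}{188}\right) \frac{50115097767}{77488429700} = - \frac{2214034904248293}{14567824783600}$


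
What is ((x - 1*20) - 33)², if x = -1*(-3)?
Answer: 2500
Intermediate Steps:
x = 3
((x - 1*20) - 33)² = ((3 - 1*20) - 33)² = ((3 - 20) - 33)² = (-17 - 33)² = (-50)² = 2500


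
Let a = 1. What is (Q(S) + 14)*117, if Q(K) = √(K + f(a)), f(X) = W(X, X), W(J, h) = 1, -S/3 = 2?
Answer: 1638 + 117*I*√5 ≈ 1638.0 + 261.62*I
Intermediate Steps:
S = -6 (S = -3*2 = -6)
f(X) = 1
Q(K) = √(1 + K) (Q(K) = √(K + 1) = √(1 + K))
(Q(S) + 14)*117 = (√(1 - 6) + 14)*117 = (√(-5) + 14)*117 = (I*√5 + 14)*117 = (14 + I*√5)*117 = 1638 + 117*I*√5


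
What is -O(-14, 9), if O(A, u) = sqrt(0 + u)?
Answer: -3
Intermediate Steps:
O(A, u) = sqrt(u)
-O(-14, 9) = -sqrt(9) = -1*3 = -3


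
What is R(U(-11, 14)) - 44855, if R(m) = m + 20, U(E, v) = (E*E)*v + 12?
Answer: -43129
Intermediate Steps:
U(E, v) = 12 + v*E**2 (U(E, v) = E**2*v + 12 = v*E**2 + 12 = 12 + v*E**2)
R(m) = 20 + m
R(U(-11, 14)) - 44855 = (20 + (12 + 14*(-11)**2)) - 44855 = (20 + (12 + 14*121)) - 44855 = (20 + (12 + 1694)) - 44855 = (20 + 1706) - 44855 = 1726 - 44855 = -43129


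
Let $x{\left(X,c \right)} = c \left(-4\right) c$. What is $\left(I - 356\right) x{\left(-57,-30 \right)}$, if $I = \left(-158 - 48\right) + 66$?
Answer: $1785600$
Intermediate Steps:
$x{\left(X,c \right)} = - 4 c^{2}$ ($x{\left(X,c \right)} = - 4 c c = - 4 c^{2}$)
$I = -140$ ($I = -206 + 66 = -140$)
$\left(I - 356\right) x{\left(-57,-30 \right)} = \left(-140 - 356\right) \left(- 4 \left(-30\right)^{2}\right) = \left(-140 - 356\right) \left(\left(-4\right) 900\right) = \left(-496\right) \left(-3600\right) = 1785600$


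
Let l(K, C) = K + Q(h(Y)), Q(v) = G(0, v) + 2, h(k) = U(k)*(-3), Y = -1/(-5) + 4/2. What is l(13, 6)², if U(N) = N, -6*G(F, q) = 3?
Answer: 841/4 ≈ 210.25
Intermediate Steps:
Y = 11/5 (Y = -1*(-⅕) + 4*(½) = ⅕ + 2 = 11/5 ≈ 2.2000)
G(F, q) = -½ (G(F, q) = -⅙*3 = -½)
h(k) = -3*k (h(k) = k*(-3) = -3*k)
Q(v) = 3/2 (Q(v) = -½ + 2 = 3/2)
l(K, C) = 3/2 + K (l(K, C) = K + 3/2 = 3/2 + K)
l(13, 6)² = (3/2 + 13)² = (29/2)² = 841/4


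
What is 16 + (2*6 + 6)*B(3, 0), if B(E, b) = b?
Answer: 16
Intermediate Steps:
16 + (2*6 + 6)*B(3, 0) = 16 + (2*6 + 6)*0 = 16 + (12 + 6)*0 = 16 + 18*0 = 16 + 0 = 16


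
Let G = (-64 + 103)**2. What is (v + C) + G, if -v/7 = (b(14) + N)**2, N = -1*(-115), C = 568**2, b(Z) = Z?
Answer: 207658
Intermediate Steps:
C = 322624
N = 115
v = -116487 (v = -7*(14 + 115)**2 = -7*129**2 = -7*16641 = -116487)
G = 1521 (G = 39**2 = 1521)
(v + C) + G = (-116487 + 322624) + 1521 = 206137 + 1521 = 207658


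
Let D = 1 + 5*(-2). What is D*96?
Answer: -864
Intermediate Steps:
D = -9 (D = 1 - 10 = -9)
D*96 = -9*96 = -864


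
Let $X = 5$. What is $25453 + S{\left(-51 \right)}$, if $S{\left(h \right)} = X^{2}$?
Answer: $25478$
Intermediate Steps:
$S{\left(h \right)} = 25$ ($S{\left(h \right)} = 5^{2} = 25$)
$25453 + S{\left(-51 \right)} = 25453 + 25 = 25478$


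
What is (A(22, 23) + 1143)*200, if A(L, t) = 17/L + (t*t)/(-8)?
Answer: 2370825/11 ≈ 2.1553e+5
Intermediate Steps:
A(L, t) = 17/L - t²/8 (A(L, t) = 17/L + t²*(-⅛) = 17/L - t²/8)
(A(22, 23) + 1143)*200 = ((17/22 - ⅛*23²) + 1143)*200 = ((17*(1/22) - ⅛*529) + 1143)*200 = ((17/22 - 529/8) + 1143)*200 = (-5751/88 + 1143)*200 = (94833/88)*200 = 2370825/11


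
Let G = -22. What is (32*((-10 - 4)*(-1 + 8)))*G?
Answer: 68992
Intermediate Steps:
(32*((-10 - 4)*(-1 + 8)))*G = (32*((-10 - 4)*(-1 + 8)))*(-22) = (32*(-14*7))*(-22) = (32*(-98))*(-22) = -3136*(-22) = 68992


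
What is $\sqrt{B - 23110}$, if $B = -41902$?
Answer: $2 i \sqrt{16253} \approx 254.97 i$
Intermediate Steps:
$\sqrt{B - 23110} = \sqrt{-41902 - 23110} = \sqrt{-65012} = 2 i \sqrt{16253}$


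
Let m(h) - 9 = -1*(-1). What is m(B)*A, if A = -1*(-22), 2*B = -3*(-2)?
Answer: 220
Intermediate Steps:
B = 3 (B = (-3*(-2))/2 = (½)*6 = 3)
m(h) = 10 (m(h) = 9 - 1*(-1) = 9 + 1 = 10)
A = 22
m(B)*A = 10*22 = 220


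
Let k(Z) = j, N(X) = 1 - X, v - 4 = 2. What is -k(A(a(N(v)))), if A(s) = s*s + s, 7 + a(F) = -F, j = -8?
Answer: 8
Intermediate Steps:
v = 6 (v = 4 + 2 = 6)
a(F) = -7 - F
A(s) = s + s**2 (A(s) = s**2 + s = s + s**2)
k(Z) = -8
-k(A(a(N(v)))) = -1*(-8) = 8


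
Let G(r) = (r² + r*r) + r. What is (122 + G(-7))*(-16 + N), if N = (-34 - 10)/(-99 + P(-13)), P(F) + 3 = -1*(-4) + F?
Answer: -122972/37 ≈ -3323.6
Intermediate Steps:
P(F) = 1 + F (P(F) = -3 + (-1*(-4) + F) = -3 + (4 + F) = 1 + F)
G(r) = r + 2*r² (G(r) = (r² + r²) + r = 2*r² + r = r + 2*r²)
N = 44/111 (N = (-34 - 10)/(-99 + (1 - 13)) = -44/(-99 - 12) = -44/(-111) = -44*(-1/111) = 44/111 ≈ 0.39640)
(122 + G(-7))*(-16 + N) = (122 - 7*(1 + 2*(-7)))*(-16 + 44/111) = (122 - 7*(1 - 14))*(-1732/111) = (122 - 7*(-13))*(-1732/111) = (122 + 91)*(-1732/111) = 213*(-1732/111) = -122972/37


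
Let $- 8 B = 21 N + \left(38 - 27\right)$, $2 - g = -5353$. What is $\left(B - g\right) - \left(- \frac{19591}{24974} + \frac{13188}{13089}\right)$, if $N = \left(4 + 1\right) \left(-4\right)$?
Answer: $- \frac{2311771259295}{435846248} \approx -5304.1$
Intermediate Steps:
$g = 5355$ ($g = 2 - -5353 = 2 + 5353 = 5355$)
$N = -20$ ($N = 5 \left(-4\right) = -20$)
$B = \frac{409}{8}$ ($B = - \frac{21 \left(-20\right) + \left(38 - 27\right)}{8} = - \frac{-420 + 11}{8} = \left(- \frac{1}{8}\right) \left(-409\right) = \frac{409}{8} \approx 51.125$)
$\left(B - g\right) - \left(- \frac{19591}{24974} + \frac{13188}{13089}\right) = \left(\frac{409}{8} - 5355\right) - \left(- \frac{19591}{24974} + \frac{13188}{13089}\right) = \left(\frac{409}{8} - 5355\right) - \left(\left(-19591\right) \frac{1}{24974} + 13188 \cdot \frac{1}{13089}\right) = - \frac{42431}{8} - \left(- \frac{19591}{24974} + \frac{4396}{4363}\right) = - \frac{42431}{8} - \frac{24310171}{108961562} = - \frac{2311771259295}{435846248}$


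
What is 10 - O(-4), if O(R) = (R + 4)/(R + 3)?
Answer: 10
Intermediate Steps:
O(R) = (4 + R)/(3 + R)
10 - O(-4) = 10 - (4 - 4)/(3 - 4) = 10 - 0/(-1) = 10 - (-1)*0 = 10 - 1*0 = 10 + 0 = 10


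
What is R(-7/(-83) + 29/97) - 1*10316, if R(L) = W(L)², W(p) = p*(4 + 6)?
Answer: -667716348316/64818601 ≈ -10301.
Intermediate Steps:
W(p) = 10*p (W(p) = p*10 = 10*p)
R(L) = 100*L² (R(L) = (10*L)² = 100*L²)
R(-7/(-83) + 29/97) - 1*10316 = 100*(-7/(-83) + 29/97)² - 1*10316 = 100*(-7*(-1/83) + 29*(1/97))² - 10316 = 100*(7/83 + 29/97)² - 10316 = 100*(3086/8051)² - 10316 = 100*(9523396/64818601) - 10316 = 952339600/64818601 - 10316 = -667716348316/64818601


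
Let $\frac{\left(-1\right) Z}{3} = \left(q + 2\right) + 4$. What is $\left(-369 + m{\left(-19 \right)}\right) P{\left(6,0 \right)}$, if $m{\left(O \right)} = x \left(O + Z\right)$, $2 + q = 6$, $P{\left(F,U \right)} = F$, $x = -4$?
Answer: $-1038$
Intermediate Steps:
$q = 4$ ($q = -2 + 6 = 4$)
$Z = -30$ ($Z = - 3 \left(\left(4 + 2\right) + 4\right) = - 3 \left(6 + 4\right) = \left(-3\right) 10 = -30$)
$m{\left(O \right)} = 120 - 4 O$ ($m{\left(O \right)} = - 4 \left(O - 30\right) = - 4 \left(-30 + O\right) = 120 - 4 O$)
$\left(-369 + m{\left(-19 \right)}\right) P{\left(6,0 \right)} = \left(-369 + \left(120 - -76\right)\right) 6 = \left(-369 + \left(120 + 76\right)\right) 6 = \left(-369 + 196\right) 6 = \left(-173\right) 6 = -1038$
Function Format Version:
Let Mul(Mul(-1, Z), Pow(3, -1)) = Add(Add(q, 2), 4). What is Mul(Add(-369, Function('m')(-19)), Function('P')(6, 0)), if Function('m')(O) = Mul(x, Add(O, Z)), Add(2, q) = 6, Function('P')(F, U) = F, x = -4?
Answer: -1038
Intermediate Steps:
q = 4 (q = Add(-2, 6) = 4)
Z = -30 (Z = Mul(-3, Add(Add(4, 2), 4)) = Mul(-3, Add(6, 4)) = Mul(-3, 10) = -30)
Function('m')(O) = Add(120, Mul(-4, O)) (Function('m')(O) = Mul(-4, Add(O, -30)) = Mul(-4, Add(-30, O)) = Add(120, Mul(-4, O)))
Mul(Add(-369, Function('m')(-19)), Function('P')(6, 0)) = Mul(Add(-369, Add(120, Mul(-4, -19))), 6) = Mul(Add(-369, Add(120, 76)), 6) = Mul(Add(-369, 196), 6) = Mul(-173, 6) = -1038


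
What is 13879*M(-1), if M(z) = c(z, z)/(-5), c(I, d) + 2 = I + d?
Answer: 55516/5 ≈ 11103.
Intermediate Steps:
c(I, d) = -2 + I + d (c(I, d) = -2 + (I + d) = -2 + I + d)
M(z) = ⅖ - 2*z/5 (M(z) = (-2 + z + z)/(-5) = (-2 + 2*z)*(-⅕) = ⅖ - 2*z/5)
13879*M(-1) = 13879*(⅖ - ⅖*(-1)) = 13879*(⅖ + ⅖) = 13879*(⅘) = 55516/5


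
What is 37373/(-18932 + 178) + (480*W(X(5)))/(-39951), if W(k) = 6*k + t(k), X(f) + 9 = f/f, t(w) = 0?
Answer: -117888507/83249006 ≈ -1.4161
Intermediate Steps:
X(f) = -8 (X(f) = -9 + f/f = -9 + 1 = -8)
W(k) = 6*k (W(k) = 6*k + 0 = 6*k)
37373/(-18932 + 178) + (480*W(X(5)))/(-39951) = 37373/(-18932 + 178) + (480*(6*(-8)))/(-39951) = 37373/(-18754) + (480*(-48))*(-1/39951) = 37373*(-1/18754) - 23040*(-1/39951) = -37373/18754 + 2560/4439 = -117888507/83249006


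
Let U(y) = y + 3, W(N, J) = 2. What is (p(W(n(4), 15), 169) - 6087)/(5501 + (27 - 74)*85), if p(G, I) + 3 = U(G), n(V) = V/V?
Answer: -6085/1506 ≈ -4.0405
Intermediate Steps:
n(V) = 1
U(y) = 3 + y
p(G, I) = G (p(G, I) = -3 + (3 + G) = G)
(p(W(n(4), 15), 169) - 6087)/(5501 + (27 - 74)*85) = (2 - 6087)/(5501 + (27 - 74)*85) = -6085/(5501 - 47*85) = -6085/(5501 - 3995) = -6085/1506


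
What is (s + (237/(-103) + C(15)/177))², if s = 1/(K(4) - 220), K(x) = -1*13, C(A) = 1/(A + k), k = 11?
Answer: 64809473877548401/12197744161786404 ≈ 5.3132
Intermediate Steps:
C(A) = 1/(11 + A) (C(A) = 1/(A + 11) = 1/(11 + A))
K(x) = -13
s = -1/233 (s = 1/(-13 - 220) = 1/(-233) = -1/233 ≈ -0.0042918)
(s + (237/(-103) + C(15)/177))² = (-1/233 + (237/(-103) + 1/((11 + 15)*177)))² = (-1/233 + (237*(-1/103) + (1/177)/26))² = (-1/233 + (-237/103 + (1/26)*(1/177)))² = (-1/233 + (-237/103 + 1/4602))² = (-1/233 - 1090571/474006)² = (-254577049/110443398)² = 64809473877548401/12197744161786404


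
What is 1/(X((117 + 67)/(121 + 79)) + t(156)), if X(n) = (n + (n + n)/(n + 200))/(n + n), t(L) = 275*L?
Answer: 10046/430978473 ≈ 2.3310e-5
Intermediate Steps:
X(n) = (n + 2*n/(200 + n))/(2*n) (X(n) = (n + (2*n)/(200 + n))/((2*n)) = (n + 2*n/(200 + n))*(1/(2*n)) = (n + 2*n/(200 + n))/(2*n))
1/(X((117 + 67)/(121 + 79)) + t(156)) = 1/((202 + (117 + 67)/(121 + 79))/(2*(200 + (117 + 67)/(121 + 79))) + 275*156) = 1/((202 + 184/200)/(2*(200 + 184/200)) + 42900) = 1/((202 + 184*(1/200))/(2*(200 + 184*(1/200))) + 42900) = 1/((202 + 23/25)/(2*(200 + 23/25)) + 42900) = 1/((½)*(5073/25)/(5023/25) + 42900) = 1/((½)*(25/5023)*(5073/25) + 42900) = 1/(5073/10046 + 42900) = 1/(430978473/10046) = 10046/430978473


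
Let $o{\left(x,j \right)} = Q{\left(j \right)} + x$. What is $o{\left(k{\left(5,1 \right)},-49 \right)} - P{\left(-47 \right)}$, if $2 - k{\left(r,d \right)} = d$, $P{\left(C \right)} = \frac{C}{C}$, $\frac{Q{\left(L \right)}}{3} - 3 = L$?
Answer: $-138$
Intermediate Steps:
$Q{\left(L \right)} = 9 + 3 L$
$P{\left(C \right)} = 1$
$k{\left(r,d \right)} = 2 - d$
$o{\left(x,j \right)} = 9 + x + 3 j$ ($o{\left(x,j \right)} = \left(9 + 3 j\right) + x = 9 + x + 3 j$)
$o{\left(k{\left(5,1 \right)},-49 \right)} - P{\left(-47 \right)} = \left(9 + \left(2 - 1\right) + 3 \left(-49\right)\right) - 1 = \left(9 + \left(2 - 1\right) - 147\right) - 1 = \left(9 + 1 - 147\right) - 1 = -137 - 1 = -138$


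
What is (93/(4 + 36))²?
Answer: 8649/1600 ≈ 5.4056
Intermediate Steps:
(93/(4 + 36))² = (93/40)² = 8649/1600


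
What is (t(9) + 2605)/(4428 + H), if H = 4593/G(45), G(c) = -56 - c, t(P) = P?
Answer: 264014/442635 ≈ 0.59646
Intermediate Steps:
H = -4593/101 (H = 4593/(-56 - 1*45) = 4593/(-56 - 45) = 4593/(-101) = 4593*(-1/101) = -4593/101 ≈ -45.475)
(t(9) + 2605)/(4428 + H) = (9 + 2605)/(4428 - 4593/101) = 2614/(442635/101) = 2614*(101/442635) = 264014/442635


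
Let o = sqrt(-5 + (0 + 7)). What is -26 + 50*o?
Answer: -26 + 50*sqrt(2) ≈ 44.711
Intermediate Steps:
o = sqrt(2) (o = sqrt(-5 + 7) = sqrt(2) ≈ 1.4142)
-26 + 50*o = -26 + 50*sqrt(2)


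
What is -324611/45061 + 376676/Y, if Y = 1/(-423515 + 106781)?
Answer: -5376052000471835/45061 ≈ -1.1931e+11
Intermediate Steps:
Y = -1/316734 (Y = 1/(-316734) = -1/316734 ≈ -3.1572e-6)
-324611/45061 + 376676/Y = -324611/45061 + 376676/(-1/316734) = -324611*1/45061 + 376676*(-316734) = -324611/45061 - 119306096184 = -5376052000471835/45061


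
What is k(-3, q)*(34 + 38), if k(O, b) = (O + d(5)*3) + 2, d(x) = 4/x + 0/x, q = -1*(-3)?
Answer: 504/5 ≈ 100.80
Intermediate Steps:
q = 3
d(x) = 4/x (d(x) = 4/x + 0 = 4/x)
k(O, b) = 22/5 + O (k(O, b) = (O + (4/5)*3) + 2 = (O + (4*(⅕))*3) + 2 = (O + (⅘)*3) + 2 = (O + 12/5) + 2 = (12/5 + O) + 2 = 22/5 + O)
k(-3, q)*(34 + 38) = (22/5 - 3)*(34 + 38) = (7/5)*72 = 504/5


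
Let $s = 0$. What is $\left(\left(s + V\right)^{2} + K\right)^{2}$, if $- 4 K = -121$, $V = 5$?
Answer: $\frac{48841}{16} \approx 3052.6$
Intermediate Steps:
$K = \frac{121}{4}$ ($K = \left(- \frac{1}{4}\right) \left(-121\right) = \frac{121}{4} \approx 30.25$)
$\left(\left(s + V\right)^{2} + K\right)^{2} = \left(\left(0 + 5\right)^{2} + \frac{121}{4}\right)^{2} = \left(5^{2} + \frac{121}{4}\right)^{2} = \left(25 + \frac{121}{4}\right)^{2} = \left(\frac{221}{4}\right)^{2} = \frac{48841}{16}$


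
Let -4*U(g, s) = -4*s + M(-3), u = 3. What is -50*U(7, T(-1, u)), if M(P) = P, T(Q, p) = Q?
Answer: 25/2 ≈ 12.500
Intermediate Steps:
U(g, s) = 3/4 + s (U(g, s) = -(-4*s - 3)/4 = -(-3 - 4*s)/4 = 3/4 + s)
-50*U(7, T(-1, u)) = -50*(3/4 - 1) = -50*(-1/4) = 25/2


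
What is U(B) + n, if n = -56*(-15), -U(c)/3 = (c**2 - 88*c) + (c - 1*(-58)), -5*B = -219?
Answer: 158562/25 ≈ 6342.5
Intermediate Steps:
B = 219/5 (B = -1/5*(-219) = 219/5 ≈ 43.800)
U(c) = -174 - 3*c**2 + 261*c (U(c) = -3*((c**2 - 88*c) + (c - 1*(-58))) = -3*((c**2 - 88*c) + (c + 58)) = -3*((c**2 - 88*c) + (58 + c)) = -3*(58 + c**2 - 87*c) = -174 - 3*c**2 + 261*c)
n = 840
U(B) + n = (-174 - 3*(219/5)**2 + 261*(219/5)) + 840 = (-174 - 3*47961/25 + 57159/5) + 840 = (-174 - 143883/25 + 57159/5) + 840 = 137562/25 + 840 = 158562/25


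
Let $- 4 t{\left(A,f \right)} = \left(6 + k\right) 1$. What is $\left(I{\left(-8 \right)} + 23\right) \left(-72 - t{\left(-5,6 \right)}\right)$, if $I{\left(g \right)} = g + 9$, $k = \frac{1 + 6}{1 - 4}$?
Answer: $-1706$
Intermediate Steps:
$k = - \frac{7}{3}$ ($k = \frac{7}{-3} = 7 \left(- \frac{1}{3}\right) = - \frac{7}{3} \approx -2.3333$)
$I{\left(g \right)} = 9 + g$
$t{\left(A,f \right)} = - \frac{11}{12}$ ($t{\left(A,f \right)} = - \frac{\left(6 - \frac{7}{3}\right) 1}{4} = - \frac{\frac{11}{3} \cdot 1}{4} = \left(- \frac{1}{4}\right) \frac{11}{3} = - \frac{11}{12}$)
$\left(I{\left(-8 \right)} + 23\right) \left(-72 - t{\left(-5,6 \right)}\right) = \left(\left(9 - 8\right) + 23\right) \left(-72 - - \frac{11}{12}\right) = \left(1 + 23\right) \left(-72 + \frac{11}{12}\right) = 24 \left(- \frac{853}{12}\right) = -1706$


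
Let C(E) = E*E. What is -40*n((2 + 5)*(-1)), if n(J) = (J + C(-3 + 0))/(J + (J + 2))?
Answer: 20/3 ≈ 6.6667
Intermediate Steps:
C(E) = E**2
n(J) = (9 + J)/(2 + 2*J) (n(J) = (J + (-3 + 0)**2)/(J + (J + 2)) = (J + (-3)**2)/(J + (2 + J)) = (J + 9)/(2 + 2*J) = (9 + J)/(2 + 2*J))
-40*n((2 + 5)*(-1)) = -20*(9 + (2 + 5)*(-1))/(1 + (2 + 5)*(-1)) = -20*(9 + 7*(-1))/(1 + 7*(-1)) = -20*(9 - 7)/(1 - 7) = -20*2/(-6) = -20*(-1)*2/6 = -40*(-1/6) = 20/3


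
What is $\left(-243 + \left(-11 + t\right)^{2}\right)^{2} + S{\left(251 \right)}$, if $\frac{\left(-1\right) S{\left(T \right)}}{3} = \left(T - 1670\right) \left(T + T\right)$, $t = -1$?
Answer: $2146815$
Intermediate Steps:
$S{\left(T \right)} = - 6 T \left(-1670 + T\right)$ ($S{\left(T \right)} = - 3 \left(T - 1670\right) \left(T + T\right) = - 3 \left(-1670 + T\right) 2 T = - 3 \cdot 2 T \left(-1670 + T\right) = - 6 T \left(-1670 + T\right)$)
$\left(-243 + \left(-11 + t\right)^{2}\right)^{2} + S{\left(251 \right)} = \left(-243 + \left(-11 - 1\right)^{2}\right)^{2} + 6 \cdot 251 \left(1670 - 251\right) = \left(-243 + \left(-12\right)^{2}\right)^{2} + 6 \cdot 251 \left(1670 - 251\right) = \left(-243 + 144\right)^{2} + 6 \cdot 251 \cdot 1419 = \left(-99\right)^{2} + 2137014 = 9801 + 2137014 = 2146815$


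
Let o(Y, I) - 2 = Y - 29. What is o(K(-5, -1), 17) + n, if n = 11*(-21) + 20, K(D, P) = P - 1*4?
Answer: -243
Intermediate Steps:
K(D, P) = -4 + P (K(D, P) = P - 4 = -4 + P)
o(Y, I) = -27 + Y (o(Y, I) = 2 + (Y - 29) = 2 + (-29 + Y) = -27 + Y)
n = -211 (n = -231 + 20 = -211)
o(K(-5, -1), 17) + n = (-27 + (-4 - 1)) - 211 = (-27 - 5) - 211 = -32 - 211 = -243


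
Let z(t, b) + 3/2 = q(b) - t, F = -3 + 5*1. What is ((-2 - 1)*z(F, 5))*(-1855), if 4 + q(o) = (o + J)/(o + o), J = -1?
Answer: -79023/2 ≈ -39512.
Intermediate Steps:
q(o) = -4 + (-1 + o)/(2*o) (q(o) = -4 + (o - 1)/(o + o) = -4 + (-1 + o)/((2*o)) = -4 + (-1 + o)*(1/(2*o)) = -4 + (-1 + o)/(2*o))
F = 2 (F = -3 + 5 = 2)
z(t, b) = -3/2 - t + (-1 - 7*b)/(2*b) (z(t, b) = -3/2 + ((-1 - 7*b)/(2*b) - t) = -3/2 + (-t + (-1 - 7*b)/(2*b)) = -3/2 - t + (-1 - 7*b)/(2*b))
((-2 - 1)*z(F, 5))*(-1855) = ((-2 - 1)*(-5 - 1*2 - ½/5))*(-1855) = -3*(-5 - 2 - ½*⅕)*(-1855) = -3*(-5 - 2 - ⅒)*(-1855) = -3*(-71/10)*(-1855) = (213/10)*(-1855) = -79023/2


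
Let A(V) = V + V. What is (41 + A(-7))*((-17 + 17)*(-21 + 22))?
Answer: 0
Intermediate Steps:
A(V) = 2*V
(41 + A(-7))*((-17 + 17)*(-21 + 22)) = (41 + 2*(-7))*((-17 + 17)*(-21 + 22)) = (41 - 14)*(0*1) = 27*0 = 0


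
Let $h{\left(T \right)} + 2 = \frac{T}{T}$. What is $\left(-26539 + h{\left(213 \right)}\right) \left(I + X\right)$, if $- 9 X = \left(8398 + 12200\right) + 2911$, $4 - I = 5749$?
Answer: $\frac{1996179560}{9} \approx 2.218 \cdot 10^{8}$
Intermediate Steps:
$I = -5745$ ($I = 4 - 5749 = -5745$)
$h{\left(T \right)} = -1$ ($h{\left(T \right)} = -2 + \frac{T}{T} = -2 + 1 = -1$)
$X = - \frac{23509}{9}$ ($X = - \frac{\left(8398 + 12200\right) + 2911}{9} = - \frac{20598 + 2911}{9} = \left(- \frac{1}{9}\right) 23509 = - \frac{23509}{9} \approx -2612.1$)
$\left(-26539 + h{\left(213 \right)}\right) \left(I + X\right) = \left(-26539 - 1\right) \left(-5745 - \frac{23509}{9}\right) = \left(-26540\right) \left(- \frac{75214}{9}\right) = \frac{1996179560}{9}$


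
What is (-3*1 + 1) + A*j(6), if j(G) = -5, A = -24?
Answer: 118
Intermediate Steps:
(-3*1 + 1) + A*j(6) = (-3*1 + 1) - 24*(-5) = (-3 + 1) + 120 = -2 + 120 = 118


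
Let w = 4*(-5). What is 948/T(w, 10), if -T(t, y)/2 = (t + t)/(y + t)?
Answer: -237/2 ≈ -118.50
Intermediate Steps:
w = -20
T(t, y) = -4*t/(t + y) (T(t, y) = -2*(t + t)/(y + t) = -2*2*t/(t + y) = -4*t/(t + y))
948/T(w, 10) = 948/((-4*(-20)/(-20 + 10))) = 948/((-4*(-20)/(-10))) = 948/((-4*(-20)*(-1/10))) = 948/(-8) = 948*(-1/8) = -237/2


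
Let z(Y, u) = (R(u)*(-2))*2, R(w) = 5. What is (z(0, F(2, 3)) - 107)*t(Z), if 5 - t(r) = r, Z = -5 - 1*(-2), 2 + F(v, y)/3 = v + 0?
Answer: -1016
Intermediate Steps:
F(v, y) = -6 + 3*v (F(v, y) = -6 + 3*(v + 0) = -6 + 3*v)
Z = -3 (Z = -5 + 2 = -3)
t(r) = 5 - r
z(Y, u) = -20 (z(Y, u) = (5*(-2))*2 = -10*2 = -20)
(z(0, F(2, 3)) - 107)*t(Z) = (-20 - 107)*(5 - 1*(-3)) = -127*(5 + 3) = -127*8 = -1016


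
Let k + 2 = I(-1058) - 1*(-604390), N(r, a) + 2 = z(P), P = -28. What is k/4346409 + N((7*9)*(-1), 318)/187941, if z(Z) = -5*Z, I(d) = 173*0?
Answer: 38063029850/272289484623 ≈ 0.13979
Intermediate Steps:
I(d) = 0
N(r, a) = 138 (N(r, a) = -2 - 5*(-28) = -2 + 140 = 138)
k = 604388 (k = -2 + (0 - 1*(-604390)) = -2 + (0 + 604390) = -2 + 604390 = 604388)
k/4346409 + N((7*9)*(-1), 318)/187941 = 604388/4346409 + 138/187941 = 604388*(1/4346409) + 138*(1/187941) = 604388/4346409 + 46/62647 = 38063029850/272289484623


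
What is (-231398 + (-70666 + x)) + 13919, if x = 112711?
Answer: -175434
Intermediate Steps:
(-231398 + (-70666 + x)) + 13919 = (-231398 + (-70666 + 112711)) + 13919 = (-231398 + 42045) + 13919 = -189353 + 13919 = -175434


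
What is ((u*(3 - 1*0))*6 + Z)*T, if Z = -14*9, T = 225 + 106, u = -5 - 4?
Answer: -95328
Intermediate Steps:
u = -9
T = 331
Z = -126
((u*(3 - 1*0))*6 + Z)*T = (-9*(3 - 1*0)*6 - 126)*331 = (-9*(3 + 0)*6 - 126)*331 = (-9*3*6 - 126)*331 = (-27*6 - 126)*331 = (-162 - 126)*331 = -288*331 = -95328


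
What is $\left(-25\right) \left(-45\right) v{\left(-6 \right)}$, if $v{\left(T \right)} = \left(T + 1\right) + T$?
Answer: $-12375$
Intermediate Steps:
$v{\left(T \right)} = 1 + 2 T$ ($v{\left(T \right)} = \left(1 + T\right) + T = 1 + 2 T$)
$\left(-25\right) \left(-45\right) v{\left(-6 \right)} = \left(-25\right) \left(-45\right) \left(1 + 2 \left(-6\right)\right) = 1125 \left(1 - 12\right) = 1125 \left(-11\right) = -12375$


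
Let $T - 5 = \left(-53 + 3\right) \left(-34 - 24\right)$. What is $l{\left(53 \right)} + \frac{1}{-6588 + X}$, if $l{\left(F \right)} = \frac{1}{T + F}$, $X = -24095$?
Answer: $\frac{27725}{90760314} \approx 0.00030547$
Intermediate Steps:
$T = 2905$ ($T = 5 + \left(-53 + 3\right) \left(-34 - 24\right) = 5 - -2900 = 5 + 2900 = 2905$)
$l{\left(F \right)} = \frac{1}{2905 + F}$
$l{\left(53 \right)} + \frac{1}{-6588 + X} = \frac{1}{2905 + 53} + \frac{1}{-6588 - 24095} = \frac{1}{2958} + \frac{1}{-30683} = \frac{1}{2958} - \frac{1}{30683} = \frac{27725}{90760314}$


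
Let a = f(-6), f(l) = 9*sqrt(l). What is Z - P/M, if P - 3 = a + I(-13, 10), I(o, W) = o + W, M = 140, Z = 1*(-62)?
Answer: -62 - 9*I*sqrt(6)/140 ≈ -62.0 - 0.15747*I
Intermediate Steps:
Z = -62
I(o, W) = W + o
a = 9*I*sqrt(6) (a = 9*sqrt(-6) = 9*(I*sqrt(6)) = 9*I*sqrt(6) ≈ 22.045*I)
P = 9*I*sqrt(6) (P = 3 + (9*I*sqrt(6) + (10 - 13)) = 3 + (9*I*sqrt(6) - 3) = 3 + (-3 + 9*I*sqrt(6)) = 9*I*sqrt(6) ≈ 22.045*I)
Z - P/M = -62 - 9*I*sqrt(6)/140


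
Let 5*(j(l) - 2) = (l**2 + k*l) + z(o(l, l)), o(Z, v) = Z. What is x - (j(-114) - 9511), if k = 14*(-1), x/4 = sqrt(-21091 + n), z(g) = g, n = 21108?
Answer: 33067/5 + 4*sqrt(17) ≈ 6629.9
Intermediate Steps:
x = 4*sqrt(17) (x = 4*sqrt(-21091 + 21108) = 4*sqrt(17) ≈ 16.492)
k = -14
j(l) = 2 - 13*l/5 + l**2/5 (j(l) = 2 + ((l**2 - 14*l) + l)/5 = 2 + (l**2 - 13*l)/5 = 2 + (-13*l/5 + l**2/5) = 2 - 13*l/5 + l**2/5)
x - (j(-114) - 9511) = 4*sqrt(17) - ((2 - 13/5*(-114) + (1/5)*(-114)**2) - 9511) = 4*sqrt(17) - ((2 + 1482/5 + (1/5)*12996) - 9511) = 4*sqrt(17) - ((2 + 1482/5 + 12996/5) - 9511) = 4*sqrt(17) - (14488/5 - 9511) = 4*sqrt(17) - 1*(-33067/5) = 4*sqrt(17) + 33067/5 = 33067/5 + 4*sqrt(17)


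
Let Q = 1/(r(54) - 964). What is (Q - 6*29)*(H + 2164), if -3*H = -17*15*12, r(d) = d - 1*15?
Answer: -512467984/925 ≈ -5.5402e+5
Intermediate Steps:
r(d) = -15 + d (r(d) = d - 15 = -15 + d)
H = 1020 (H = -(-17*15)*12/3 = -(-85)*12 = -⅓*(-3060) = 1020)
Q = -1/925 (Q = 1/((-15 + 54) - 964) = 1/(39 - 964) = 1/(-925) = -1/925 ≈ -0.0010811)
(Q - 6*29)*(H + 2164) = (-1/925 - 6*29)*(1020 + 2164) = (-1/925 - 174)*3184 = -160951/925*3184 = -512467984/925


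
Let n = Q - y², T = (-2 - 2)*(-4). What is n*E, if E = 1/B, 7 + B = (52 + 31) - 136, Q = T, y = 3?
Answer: -7/60 ≈ -0.11667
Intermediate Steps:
T = 16 (T = -4*(-4) = 16)
Q = 16
B = -60 (B = -7 + ((52 + 31) - 136) = -7 + (83 - 136) = -7 - 53 = -60)
n = 7 (n = 16 - 1*3² = 16 - 1*9 = 16 - 9 = 7)
E = -1/60 (E = 1/(-60) = -1/60 ≈ -0.016667)
n*E = 7*(-1/60) = -7/60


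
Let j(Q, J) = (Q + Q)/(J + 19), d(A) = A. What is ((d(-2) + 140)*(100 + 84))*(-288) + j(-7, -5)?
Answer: -7312897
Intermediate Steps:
j(Q, J) = 2*Q/(19 + J) (j(Q, J) = (2*Q)/(19 + J) = 2*Q/(19 + J))
((d(-2) + 140)*(100 + 84))*(-288) + j(-7, -5) = ((-2 + 140)*(100 + 84))*(-288) + 2*(-7)/(19 - 5) = (138*184)*(-288) + 2*(-7)/14 = 25392*(-288) + 2*(-7)*(1/14) = -7312896 - 1 = -7312897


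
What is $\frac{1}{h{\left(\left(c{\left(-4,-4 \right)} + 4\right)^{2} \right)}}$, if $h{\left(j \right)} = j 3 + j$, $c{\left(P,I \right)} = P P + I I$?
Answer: $\frac{1}{5184} \approx 0.0001929$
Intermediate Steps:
$c{\left(P,I \right)} = I^{2} + P^{2}$ ($c{\left(P,I \right)} = P^{2} + I^{2} = I^{2} + P^{2}$)
$h{\left(j \right)} = 4 j$ ($h{\left(j \right)} = 3 j + j = 4 j$)
$\frac{1}{h{\left(\left(c{\left(-4,-4 \right)} + 4\right)^{2} \right)}} = \frac{1}{4 \left(\left(\left(-4\right)^{2} + \left(-4\right)^{2}\right) + 4\right)^{2}} = \frac{1}{4 \left(\left(16 + 16\right) + 4\right)^{2}} = \frac{1}{4 \left(32 + 4\right)^{2}} = \frac{1}{4 \cdot 36^{2}} = \frac{1}{4 \cdot 1296} = \frac{1}{5184}$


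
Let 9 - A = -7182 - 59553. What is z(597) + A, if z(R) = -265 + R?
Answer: 67076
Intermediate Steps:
A = 66744 (A = 9 - (-7182 - 59553) = 9 - 1*(-66735) = 9 + 66735 = 66744)
z(597) + A = (-265 + 597) + 66744 = 332 + 66744 = 67076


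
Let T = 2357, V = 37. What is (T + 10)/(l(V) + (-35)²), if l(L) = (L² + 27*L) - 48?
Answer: 2367/3545 ≈ 0.66770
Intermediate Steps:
l(L) = -48 + L² + 27*L
(T + 10)/(l(V) + (-35)²) = (2357 + 10)/((-48 + 37² + 27*37) + (-35)²) = 2367/((-48 + 1369 + 999) + 1225) = 2367/(2320 + 1225) = 2367/3545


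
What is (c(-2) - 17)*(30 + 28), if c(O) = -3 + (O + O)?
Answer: -1392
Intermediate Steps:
c(O) = -3 + 2*O
(c(-2) - 17)*(30 + 28) = ((-3 + 2*(-2)) - 17)*(30 + 28) = ((-3 - 4) - 17)*58 = (-7 - 17)*58 = -24*58 = -1392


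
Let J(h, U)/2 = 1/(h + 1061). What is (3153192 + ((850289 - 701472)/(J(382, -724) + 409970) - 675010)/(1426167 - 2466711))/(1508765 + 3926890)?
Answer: 388203423332813992633/669207407901471859968 ≈ 0.58009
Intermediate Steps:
J(h, U) = 2/(1061 + h) (J(h, U) = 2/(h + 1061) = 2/(1061 + h))
(3153192 + ((850289 - 701472)/(J(382, -724) + 409970) - 675010)/(1426167 - 2466711))/(1508765 + 3926890) = (3153192 + ((850289 - 701472)/(2/(1061 + 382) + 409970) - 675010)/(1426167 - 2466711))/(1508765 + 3926890) = (3153192 + (148817/(2/1443 + 409970) - 675010)/(-1040544))/5435655 = (3153192 + (148817/(2*(1/1443) + 409970) - 675010)*(-1/1040544))*(1/5435655) = (3153192 + (148817/(2/1443 + 409970) - 675010)*(-1/1040544))*(1/5435655) = (3153192 + (148817/(591586712/1443) - 675010)*(-1/1040544))*(1/5435655) = (3153192 + (148817*(1443/591586712) - 675010)*(-1/1040544))*(1/5435655) = (3153192 + (214742931/591586712 - 675010)*(-1/1040544))*(1/5435655) = (3153192 - 399326731724189/591586712*(-1/1040544))*(1/5435655) = (3153192 + 399326731724189/615572003651328)*(1/5435655) = (1941017116664069963165/615572003651328)*(1/5435655) = 388203423332813992633/669207407901471859968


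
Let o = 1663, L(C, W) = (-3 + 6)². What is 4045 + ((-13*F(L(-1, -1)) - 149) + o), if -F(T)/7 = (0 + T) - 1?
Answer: 6287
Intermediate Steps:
L(C, W) = 9 (L(C, W) = 3² = 9)
F(T) = 7 - 7*T (F(T) = -7*((0 + T) - 1) = -7*(T - 1) = -7*(-1 + T) = 7 - 7*T)
4045 + ((-13*F(L(-1, -1)) - 149) + o) = 4045 + ((-13*(7 - 7*9) - 149) + 1663) = 4045 + ((-13*(7 - 63) - 149) + 1663) = 4045 + ((-13*(-56) - 149) + 1663) = 4045 + ((728 - 149) + 1663) = 4045 + (579 + 1663) = 4045 + 2242 = 6287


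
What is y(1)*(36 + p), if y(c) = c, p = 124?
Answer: 160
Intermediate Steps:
y(1)*(36 + p) = 1*(36 + 124) = 1*160 = 160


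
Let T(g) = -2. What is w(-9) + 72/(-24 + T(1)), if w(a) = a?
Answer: -153/13 ≈ -11.769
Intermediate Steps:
w(-9) + 72/(-24 + T(1)) = -9 + 72/(-24 - 2) = -9 + 72/(-26) = -9 - 1/26*72 = -9 - 36/13 = -153/13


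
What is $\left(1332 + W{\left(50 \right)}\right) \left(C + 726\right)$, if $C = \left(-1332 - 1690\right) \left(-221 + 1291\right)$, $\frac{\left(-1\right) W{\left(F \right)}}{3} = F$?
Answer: $-3821186148$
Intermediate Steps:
$W{\left(F \right)} = - 3 F$
$C = -3233540$ ($C = \left(-3022\right) 1070 = -3233540$)
$\left(1332 + W{\left(50 \right)}\right) \left(C + 726\right) = \left(1332 - 150\right) \left(-3233540 + 726\right) = \left(1332 - 150\right) \left(-3232814\right) = 1182 \left(-3232814\right) = -3821186148$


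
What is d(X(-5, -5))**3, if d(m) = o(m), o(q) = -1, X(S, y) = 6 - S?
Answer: -1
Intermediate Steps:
d(m) = -1
d(X(-5, -5))**3 = (-1)**3 = -1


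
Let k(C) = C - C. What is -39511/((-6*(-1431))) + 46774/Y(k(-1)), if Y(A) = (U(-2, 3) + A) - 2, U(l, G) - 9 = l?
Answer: 401404009/42930 ≈ 9350.2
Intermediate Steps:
U(l, G) = 9 + l
k(C) = 0
Y(A) = 5 + A (Y(A) = ((9 - 2) + A) - 2 = (7 + A) - 2 = 5 + A)
-39511/((-6*(-1431))) + 46774/Y(k(-1)) = -39511/((-6*(-1431))) + 46774/(5 + 0) = -39511/8586 + 46774/5 = 401404009/42930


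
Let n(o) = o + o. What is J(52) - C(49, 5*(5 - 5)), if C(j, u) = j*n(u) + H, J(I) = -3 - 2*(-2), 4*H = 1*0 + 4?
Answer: 0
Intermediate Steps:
H = 1 (H = (1*0 + 4)/4 = (0 + 4)/4 = (¼)*4 = 1)
n(o) = 2*o
J(I) = 1 (J(I) = -3 + 4 = 1)
C(j, u) = 1 + 2*j*u (C(j, u) = j*(2*u) + 1 = 2*j*u + 1 = 1 + 2*j*u)
J(52) - C(49, 5*(5 - 5)) = 1 - (1 + 2*49*(5*(5 - 5))) = 1 - (1 + 2*49*(5*0)) = 1 - (1 + 2*49*0) = 1 - (1 + 0) = 1 - 1*1 = 1 - 1 = 0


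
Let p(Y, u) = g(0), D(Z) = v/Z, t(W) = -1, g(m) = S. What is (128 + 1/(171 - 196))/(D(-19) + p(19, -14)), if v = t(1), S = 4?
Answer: 8683/275 ≈ 31.575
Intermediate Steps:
g(m) = 4
v = -1
D(Z) = -1/Z
p(Y, u) = 4
(128 + 1/(171 - 196))/(D(-19) + p(19, -14)) = (128 + 1/(171 - 196))/(-1/(-19) + 4) = (128 + 1/(-25))/(-1*(-1/19) + 4) = (128 - 1/25)/(1/19 + 4) = 3199/(25*(77/19)) = (3199/25)*(19/77) = 8683/275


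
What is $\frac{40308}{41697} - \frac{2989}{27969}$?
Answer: $\frac{37138597}{43193459} \approx 0.85982$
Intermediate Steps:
$\frac{40308}{41697} - \frac{2989}{27969} = 40308 \cdot \frac{1}{41697} - \frac{2989}{27969} = \frac{13436}{13899} - \frac{2989}{27969} = \frac{37138597}{43193459}$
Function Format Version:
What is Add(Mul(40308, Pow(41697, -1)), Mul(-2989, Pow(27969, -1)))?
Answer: Rational(37138597, 43193459) ≈ 0.85982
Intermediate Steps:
Add(Mul(40308, Pow(41697, -1)), Mul(-2989, Pow(27969, -1))) = Add(Mul(40308, Rational(1, 41697)), Mul(-2989, Rational(1, 27969))) = Add(Rational(13436, 13899), Rational(-2989, 27969)) = Rational(37138597, 43193459)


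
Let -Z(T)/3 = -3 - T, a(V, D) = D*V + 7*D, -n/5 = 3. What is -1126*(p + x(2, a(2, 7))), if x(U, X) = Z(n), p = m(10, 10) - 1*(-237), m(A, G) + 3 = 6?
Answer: -229704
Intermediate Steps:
n = -15 (n = -5*3 = -15)
m(A, G) = 3 (m(A, G) = -3 + 6 = 3)
a(V, D) = 7*D + D*V
Z(T) = 9 + 3*T (Z(T) = -3*(-3 - T) = 9 + 3*T)
p = 240 (p = 3 - 1*(-237) = 3 + 237 = 240)
x(U, X) = -36 (x(U, X) = 9 + 3*(-15) = 9 - 45 = -36)
-1126*(p + x(2, a(2, 7))) = -1126*(240 - 36) = -1126*204 = -229704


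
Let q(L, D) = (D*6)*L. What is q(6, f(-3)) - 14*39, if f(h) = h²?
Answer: -222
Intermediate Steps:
q(L, D) = 6*D*L (q(L, D) = (6*D)*L = 6*D*L)
q(6, f(-3)) - 14*39 = 6*(-3)²*6 - 14*39 = 6*9*6 - 546 = 324 - 546 = -222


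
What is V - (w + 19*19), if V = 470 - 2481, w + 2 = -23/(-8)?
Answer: -18983/8 ≈ -2372.9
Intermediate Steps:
w = 7/8 (w = -2 - 23/(-8) = -2 - 23*(-1/8) = -2 + 23/8 = 7/8 ≈ 0.87500)
V = -2011
V - (w + 19*19) = -2011 - (7/8 + 19*19) = -2011 - (7/8 + 361) = -2011 - 1*2895/8 = -2011 - 2895/8 = -18983/8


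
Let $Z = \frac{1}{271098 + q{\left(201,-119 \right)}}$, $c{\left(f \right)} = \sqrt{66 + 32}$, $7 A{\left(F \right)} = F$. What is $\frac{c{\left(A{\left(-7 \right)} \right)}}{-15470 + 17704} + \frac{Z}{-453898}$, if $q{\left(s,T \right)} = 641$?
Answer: $- \frac{1}{123341788622} + \frac{7 \sqrt{2}}{2234} \approx 0.0044313$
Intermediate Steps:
$A{\left(F \right)} = \frac{F}{7}$
$c{\left(f \right)} = 7 \sqrt{2}$ ($c{\left(f \right)} = \sqrt{98} = 7 \sqrt{2}$)
$Z = \frac{1}{271739}$ ($Z = \frac{1}{271098 + 641} = \frac{1}{271739} \approx 3.68 \cdot 10^{-6}$)
$\frac{c{\left(A{\left(-7 \right)} \right)}}{-15470 + 17704} + \frac{Z}{-453898} = \frac{7 \sqrt{2}}{-15470 + 17704} + \frac{1}{271739 \left(-453898\right)} = \frac{7 \sqrt{2}}{2234} + \frac{1}{271739} \left(- \frac{1}{453898}\right) = 7 \sqrt{2} \cdot \frac{1}{2234} - \frac{1}{123341788622} = \frac{7 \sqrt{2}}{2234} - \frac{1}{123341788622} = - \frac{1}{123341788622} + \frac{7 \sqrt{2}}{2234}$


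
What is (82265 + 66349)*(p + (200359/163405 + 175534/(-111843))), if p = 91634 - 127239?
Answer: -1896176999199411112/358347165 ≈ -5.2915e+9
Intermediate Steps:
p = -35605
(82265 + 66349)*(p + (200359/163405 + 175534/(-111843))) = (82265 + 66349)*(-35605 + (200359/163405 + 175534/(-111843))) = 148614*(-35605 + (200359*(1/163405) + 175534*(-1/111843))) = 148614*(-35605 + (200359/163405 - 175534/111843)) = 148614*(-35605 - 6274381633/18275705415) = 148614*(-650712765682708/18275705415) = -1896176999199411112/358347165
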